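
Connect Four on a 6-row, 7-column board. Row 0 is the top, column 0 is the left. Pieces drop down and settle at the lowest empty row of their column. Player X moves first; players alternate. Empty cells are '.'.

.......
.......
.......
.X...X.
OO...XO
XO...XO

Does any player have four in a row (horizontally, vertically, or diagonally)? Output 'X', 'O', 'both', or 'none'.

none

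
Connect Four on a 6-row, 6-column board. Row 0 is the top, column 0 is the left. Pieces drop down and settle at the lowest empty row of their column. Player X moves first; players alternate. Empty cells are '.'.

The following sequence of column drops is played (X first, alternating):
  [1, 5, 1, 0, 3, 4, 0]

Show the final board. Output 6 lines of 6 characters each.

Move 1: X drops in col 1, lands at row 5
Move 2: O drops in col 5, lands at row 5
Move 3: X drops in col 1, lands at row 4
Move 4: O drops in col 0, lands at row 5
Move 5: X drops in col 3, lands at row 5
Move 6: O drops in col 4, lands at row 5
Move 7: X drops in col 0, lands at row 4

Answer: ......
......
......
......
XX....
OX.XOO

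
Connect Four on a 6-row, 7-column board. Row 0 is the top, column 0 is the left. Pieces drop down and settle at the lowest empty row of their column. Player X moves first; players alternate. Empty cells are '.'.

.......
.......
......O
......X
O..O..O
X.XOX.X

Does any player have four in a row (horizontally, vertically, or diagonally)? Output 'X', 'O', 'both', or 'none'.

none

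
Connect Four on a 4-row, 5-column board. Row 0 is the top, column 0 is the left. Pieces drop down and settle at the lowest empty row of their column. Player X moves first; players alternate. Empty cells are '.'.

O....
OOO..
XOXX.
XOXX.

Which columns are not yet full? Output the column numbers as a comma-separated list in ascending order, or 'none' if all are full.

Answer: 1,2,3,4

Derivation:
col 0: top cell = 'O' → FULL
col 1: top cell = '.' → open
col 2: top cell = '.' → open
col 3: top cell = '.' → open
col 4: top cell = '.' → open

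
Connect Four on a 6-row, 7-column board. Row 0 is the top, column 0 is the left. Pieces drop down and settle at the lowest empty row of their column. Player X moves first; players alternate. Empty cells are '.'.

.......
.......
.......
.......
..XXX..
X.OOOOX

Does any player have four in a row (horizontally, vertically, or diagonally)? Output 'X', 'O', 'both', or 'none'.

O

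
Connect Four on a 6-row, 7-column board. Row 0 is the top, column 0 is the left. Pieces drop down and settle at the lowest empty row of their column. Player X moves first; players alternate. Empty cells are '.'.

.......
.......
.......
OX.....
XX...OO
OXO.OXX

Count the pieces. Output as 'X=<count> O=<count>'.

X=6 O=6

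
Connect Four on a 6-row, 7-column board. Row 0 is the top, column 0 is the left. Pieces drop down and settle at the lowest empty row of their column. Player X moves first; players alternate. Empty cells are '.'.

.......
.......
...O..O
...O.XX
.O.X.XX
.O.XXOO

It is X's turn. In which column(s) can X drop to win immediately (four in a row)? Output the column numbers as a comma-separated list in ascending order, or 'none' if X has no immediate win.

col 0: drop X → no win
col 1: drop X → no win
col 2: drop X → no win
col 3: drop X → no win
col 4: drop X → WIN!
col 5: drop X → no win
col 6: drop X → no win

Answer: 4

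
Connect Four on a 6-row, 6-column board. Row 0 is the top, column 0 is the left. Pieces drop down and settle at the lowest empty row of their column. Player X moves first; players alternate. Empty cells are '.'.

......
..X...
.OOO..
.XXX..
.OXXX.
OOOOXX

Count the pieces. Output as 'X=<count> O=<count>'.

X=9 O=8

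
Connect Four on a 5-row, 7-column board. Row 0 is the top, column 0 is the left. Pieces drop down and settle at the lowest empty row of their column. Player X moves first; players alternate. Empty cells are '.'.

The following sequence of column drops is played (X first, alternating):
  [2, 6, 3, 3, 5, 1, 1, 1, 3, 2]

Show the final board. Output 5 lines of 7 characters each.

Answer: .......
.......
.O.X...
.XOO...
.OXX.XO

Derivation:
Move 1: X drops in col 2, lands at row 4
Move 2: O drops in col 6, lands at row 4
Move 3: X drops in col 3, lands at row 4
Move 4: O drops in col 3, lands at row 3
Move 5: X drops in col 5, lands at row 4
Move 6: O drops in col 1, lands at row 4
Move 7: X drops in col 1, lands at row 3
Move 8: O drops in col 1, lands at row 2
Move 9: X drops in col 3, lands at row 2
Move 10: O drops in col 2, lands at row 3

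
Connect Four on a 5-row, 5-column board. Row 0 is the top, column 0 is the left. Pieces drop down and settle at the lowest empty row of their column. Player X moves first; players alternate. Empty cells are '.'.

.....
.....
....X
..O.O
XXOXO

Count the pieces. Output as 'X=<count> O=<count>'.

X=4 O=4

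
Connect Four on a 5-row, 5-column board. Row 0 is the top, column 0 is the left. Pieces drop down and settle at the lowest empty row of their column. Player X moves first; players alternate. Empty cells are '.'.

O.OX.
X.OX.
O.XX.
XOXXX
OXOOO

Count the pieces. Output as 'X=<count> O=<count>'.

X=10 O=9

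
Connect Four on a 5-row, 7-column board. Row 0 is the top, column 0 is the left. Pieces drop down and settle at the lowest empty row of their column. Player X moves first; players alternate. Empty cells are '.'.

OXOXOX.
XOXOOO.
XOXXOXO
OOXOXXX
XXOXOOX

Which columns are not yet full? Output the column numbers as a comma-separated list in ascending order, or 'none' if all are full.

col 0: top cell = 'O' → FULL
col 1: top cell = 'X' → FULL
col 2: top cell = 'O' → FULL
col 3: top cell = 'X' → FULL
col 4: top cell = 'O' → FULL
col 5: top cell = 'X' → FULL
col 6: top cell = '.' → open

Answer: 6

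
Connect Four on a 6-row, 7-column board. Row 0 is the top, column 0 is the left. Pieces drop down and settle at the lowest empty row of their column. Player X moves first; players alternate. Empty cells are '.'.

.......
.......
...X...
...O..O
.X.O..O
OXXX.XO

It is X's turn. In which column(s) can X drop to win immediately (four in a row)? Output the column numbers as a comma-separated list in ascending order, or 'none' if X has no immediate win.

col 0: drop X → no win
col 1: drop X → no win
col 2: drop X → no win
col 3: drop X → no win
col 4: drop X → WIN!
col 5: drop X → no win
col 6: drop X → no win

Answer: 4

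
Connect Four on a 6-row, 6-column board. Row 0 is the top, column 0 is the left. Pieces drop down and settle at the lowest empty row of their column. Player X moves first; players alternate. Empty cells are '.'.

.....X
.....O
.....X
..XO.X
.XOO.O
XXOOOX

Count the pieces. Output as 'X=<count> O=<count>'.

X=8 O=8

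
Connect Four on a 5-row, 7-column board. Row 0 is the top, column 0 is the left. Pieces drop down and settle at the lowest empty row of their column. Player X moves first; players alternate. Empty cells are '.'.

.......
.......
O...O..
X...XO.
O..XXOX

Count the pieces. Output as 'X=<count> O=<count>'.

X=5 O=5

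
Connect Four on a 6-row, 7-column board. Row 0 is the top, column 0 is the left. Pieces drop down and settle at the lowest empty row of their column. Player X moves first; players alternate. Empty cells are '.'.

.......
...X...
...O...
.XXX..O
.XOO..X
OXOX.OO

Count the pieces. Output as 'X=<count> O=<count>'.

X=8 O=8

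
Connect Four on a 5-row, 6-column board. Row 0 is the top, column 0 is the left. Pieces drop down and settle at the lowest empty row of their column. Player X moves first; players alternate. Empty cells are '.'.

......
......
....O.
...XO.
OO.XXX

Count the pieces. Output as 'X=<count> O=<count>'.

X=4 O=4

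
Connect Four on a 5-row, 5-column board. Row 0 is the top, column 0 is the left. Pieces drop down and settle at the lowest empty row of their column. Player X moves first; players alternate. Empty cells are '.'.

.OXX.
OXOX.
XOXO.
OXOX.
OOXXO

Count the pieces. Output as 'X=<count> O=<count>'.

X=10 O=10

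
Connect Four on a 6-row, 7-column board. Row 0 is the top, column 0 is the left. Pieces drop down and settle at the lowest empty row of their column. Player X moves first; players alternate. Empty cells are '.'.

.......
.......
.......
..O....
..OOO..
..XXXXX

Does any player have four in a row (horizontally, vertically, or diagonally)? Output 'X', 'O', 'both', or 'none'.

X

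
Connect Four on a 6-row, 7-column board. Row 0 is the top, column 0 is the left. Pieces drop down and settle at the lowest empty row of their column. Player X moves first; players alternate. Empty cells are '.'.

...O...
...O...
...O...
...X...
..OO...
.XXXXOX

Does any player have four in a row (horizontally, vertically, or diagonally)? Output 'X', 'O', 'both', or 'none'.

X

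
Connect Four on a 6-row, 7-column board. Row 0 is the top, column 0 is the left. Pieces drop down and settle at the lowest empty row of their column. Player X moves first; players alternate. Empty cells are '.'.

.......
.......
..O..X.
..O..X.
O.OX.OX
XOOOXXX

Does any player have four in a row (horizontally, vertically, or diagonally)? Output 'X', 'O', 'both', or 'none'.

O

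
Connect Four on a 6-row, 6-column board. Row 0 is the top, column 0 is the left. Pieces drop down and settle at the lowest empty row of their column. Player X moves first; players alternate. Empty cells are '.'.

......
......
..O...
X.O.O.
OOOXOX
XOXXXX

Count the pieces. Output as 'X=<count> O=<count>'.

X=8 O=8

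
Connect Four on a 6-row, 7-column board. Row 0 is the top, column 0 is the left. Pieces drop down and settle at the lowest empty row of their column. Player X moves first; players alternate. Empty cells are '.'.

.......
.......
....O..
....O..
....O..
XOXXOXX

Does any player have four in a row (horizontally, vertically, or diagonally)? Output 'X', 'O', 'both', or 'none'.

O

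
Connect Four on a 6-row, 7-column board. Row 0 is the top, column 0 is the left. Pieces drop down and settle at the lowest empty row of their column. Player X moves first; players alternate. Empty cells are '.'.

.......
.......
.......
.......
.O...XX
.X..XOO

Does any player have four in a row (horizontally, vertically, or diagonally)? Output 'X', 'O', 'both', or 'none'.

none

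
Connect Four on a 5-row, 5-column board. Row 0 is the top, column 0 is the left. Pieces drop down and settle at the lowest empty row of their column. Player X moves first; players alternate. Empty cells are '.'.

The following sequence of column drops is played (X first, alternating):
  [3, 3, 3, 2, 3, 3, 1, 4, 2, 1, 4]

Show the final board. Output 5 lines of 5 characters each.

Move 1: X drops in col 3, lands at row 4
Move 2: O drops in col 3, lands at row 3
Move 3: X drops in col 3, lands at row 2
Move 4: O drops in col 2, lands at row 4
Move 5: X drops in col 3, lands at row 1
Move 6: O drops in col 3, lands at row 0
Move 7: X drops in col 1, lands at row 4
Move 8: O drops in col 4, lands at row 4
Move 9: X drops in col 2, lands at row 3
Move 10: O drops in col 1, lands at row 3
Move 11: X drops in col 4, lands at row 3

Answer: ...O.
...X.
...X.
.OXOX
.XOXO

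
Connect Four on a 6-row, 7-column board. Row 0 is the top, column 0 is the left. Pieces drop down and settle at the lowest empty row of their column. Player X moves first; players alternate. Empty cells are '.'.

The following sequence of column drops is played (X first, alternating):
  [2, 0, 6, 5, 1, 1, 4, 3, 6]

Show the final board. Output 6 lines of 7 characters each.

Move 1: X drops in col 2, lands at row 5
Move 2: O drops in col 0, lands at row 5
Move 3: X drops in col 6, lands at row 5
Move 4: O drops in col 5, lands at row 5
Move 5: X drops in col 1, lands at row 5
Move 6: O drops in col 1, lands at row 4
Move 7: X drops in col 4, lands at row 5
Move 8: O drops in col 3, lands at row 5
Move 9: X drops in col 6, lands at row 4

Answer: .......
.......
.......
.......
.O....X
OXXOXOX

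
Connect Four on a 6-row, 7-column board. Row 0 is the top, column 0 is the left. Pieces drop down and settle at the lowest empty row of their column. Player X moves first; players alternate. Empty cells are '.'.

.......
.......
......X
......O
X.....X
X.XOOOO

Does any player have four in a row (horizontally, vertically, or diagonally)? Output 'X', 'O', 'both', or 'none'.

O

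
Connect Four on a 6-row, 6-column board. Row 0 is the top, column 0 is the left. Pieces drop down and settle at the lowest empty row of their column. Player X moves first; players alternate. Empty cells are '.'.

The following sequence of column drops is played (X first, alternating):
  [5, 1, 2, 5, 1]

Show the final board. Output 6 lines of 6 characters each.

Move 1: X drops in col 5, lands at row 5
Move 2: O drops in col 1, lands at row 5
Move 3: X drops in col 2, lands at row 5
Move 4: O drops in col 5, lands at row 4
Move 5: X drops in col 1, lands at row 4

Answer: ......
......
......
......
.X...O
.OX..X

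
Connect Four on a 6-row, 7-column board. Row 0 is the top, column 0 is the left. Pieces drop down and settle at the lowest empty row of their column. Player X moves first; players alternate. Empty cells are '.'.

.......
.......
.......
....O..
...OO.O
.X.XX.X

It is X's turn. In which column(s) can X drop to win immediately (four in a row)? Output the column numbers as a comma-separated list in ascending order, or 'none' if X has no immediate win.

col 0: drop X → no win
col 1: drop X → no win
col 2: drop X → WIN!
col 3: drop X → no win
col 4: drop X → no win
col 5: drop X → WIN!
col 6: drop X → no win

Answer: 2,5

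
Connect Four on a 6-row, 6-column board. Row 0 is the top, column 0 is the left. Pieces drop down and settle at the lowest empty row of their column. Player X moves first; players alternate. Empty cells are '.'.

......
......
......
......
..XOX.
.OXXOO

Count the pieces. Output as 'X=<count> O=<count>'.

X=4 O=4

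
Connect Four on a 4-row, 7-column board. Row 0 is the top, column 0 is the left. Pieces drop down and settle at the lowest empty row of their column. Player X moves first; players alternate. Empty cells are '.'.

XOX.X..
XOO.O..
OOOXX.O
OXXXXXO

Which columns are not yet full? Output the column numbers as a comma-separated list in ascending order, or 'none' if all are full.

Answer: 3,5,6

Derivation:
col 0: top cell = 'X' → FULL
col 1: top cell = 'O' → FULL
col 2: top cell = 'X' → FULL
col 3: top cell = '.' → open
col 4: top cell = 'X' → FULL
col 5: top cell = '.' → open
col 6: top cell = '.' → open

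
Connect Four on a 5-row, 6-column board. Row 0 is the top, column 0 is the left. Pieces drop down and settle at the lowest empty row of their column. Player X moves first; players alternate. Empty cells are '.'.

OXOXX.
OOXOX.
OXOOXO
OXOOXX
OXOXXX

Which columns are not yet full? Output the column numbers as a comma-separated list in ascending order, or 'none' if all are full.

col 0: top cell = 'O' → FULL
col 1: top cell = 'X' → FULL
col 2: top cell = 'O' → FULL
col 3: top cell = 'X' → FULL
col 4: top cell = 'X' → FULL
col 5: top cell = '.' → open

Answer: 5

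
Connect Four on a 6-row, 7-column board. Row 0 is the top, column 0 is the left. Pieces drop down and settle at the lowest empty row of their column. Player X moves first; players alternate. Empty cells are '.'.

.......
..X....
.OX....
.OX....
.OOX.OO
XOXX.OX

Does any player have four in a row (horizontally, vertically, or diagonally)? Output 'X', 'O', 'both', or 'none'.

O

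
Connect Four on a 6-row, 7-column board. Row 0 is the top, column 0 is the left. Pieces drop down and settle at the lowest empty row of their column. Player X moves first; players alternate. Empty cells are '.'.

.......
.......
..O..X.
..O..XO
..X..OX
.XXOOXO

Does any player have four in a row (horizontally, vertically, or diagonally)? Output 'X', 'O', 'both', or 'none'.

none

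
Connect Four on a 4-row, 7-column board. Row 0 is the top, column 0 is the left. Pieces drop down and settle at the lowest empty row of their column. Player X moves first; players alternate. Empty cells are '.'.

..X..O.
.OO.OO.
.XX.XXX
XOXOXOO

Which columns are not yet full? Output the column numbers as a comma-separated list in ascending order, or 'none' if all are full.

Answer: 0,1,3,4,6

Derivation:
col 0: top cell = '.' → open
col 1: top cell = '.' → open
col 2: top cell = 'X' → FULL
col 3: top cell = '.' → open
col 4: top cell = '.' → open
col 5: top cell = 'O' → FULL
col 6: top cell = '.' → open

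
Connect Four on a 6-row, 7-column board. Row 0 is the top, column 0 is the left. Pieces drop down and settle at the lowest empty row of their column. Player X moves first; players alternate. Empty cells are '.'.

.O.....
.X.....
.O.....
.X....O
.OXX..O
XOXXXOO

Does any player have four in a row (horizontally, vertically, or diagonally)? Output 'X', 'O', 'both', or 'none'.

none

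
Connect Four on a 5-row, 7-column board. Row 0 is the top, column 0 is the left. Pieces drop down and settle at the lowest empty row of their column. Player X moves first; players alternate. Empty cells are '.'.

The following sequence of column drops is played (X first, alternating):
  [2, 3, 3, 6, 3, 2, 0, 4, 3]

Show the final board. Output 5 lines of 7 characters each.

Move 1: X drops in col 2, lands at row 4
Move 2: O drops in col 3, lands at row 4
Move 3: X drops in col 3, lands at row 3
Move 4: O drops in col 6, lands at row 4
Move 5: X drops in col 3, lands at row 2
Move 6: O drops in col 2, lands at row 3
Move 7: X drops in col 0, lands at row 4
Move 8: O drops in col 4, lands at row 4
Move 9: X drops in col 3, lands at row 1

Answer: .......
...X...
...X...
..OX...
X.XOO.O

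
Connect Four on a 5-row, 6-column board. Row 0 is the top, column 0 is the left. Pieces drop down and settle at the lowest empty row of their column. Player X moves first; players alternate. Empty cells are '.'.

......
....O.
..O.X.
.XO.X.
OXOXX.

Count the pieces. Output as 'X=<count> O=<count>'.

X=6 O=5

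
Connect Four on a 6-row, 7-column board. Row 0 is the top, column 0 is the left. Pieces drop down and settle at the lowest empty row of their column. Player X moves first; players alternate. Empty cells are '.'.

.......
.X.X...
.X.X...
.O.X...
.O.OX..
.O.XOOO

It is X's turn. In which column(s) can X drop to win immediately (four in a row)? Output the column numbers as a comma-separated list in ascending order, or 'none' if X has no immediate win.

Answer: 3

Derivation:
col 0: drop X → no win
col 1: drop X → no win
col 2: drop X → no win
col 3: drop X → WIN!
col 4: drop X → no win
col 5: drop X → no win
col 6: drop X → no win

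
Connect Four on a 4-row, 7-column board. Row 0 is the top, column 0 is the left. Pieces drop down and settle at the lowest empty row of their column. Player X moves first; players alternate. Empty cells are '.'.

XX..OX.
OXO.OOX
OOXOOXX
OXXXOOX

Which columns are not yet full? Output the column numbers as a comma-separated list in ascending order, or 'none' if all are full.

Answer: 2,3,6

Derivation:
col 0: top cell = 'X' → FULL
col 1: top cell = 'X' → FULL
col 2: top cell = '.' → open
col 3: top cell = '.' → open
col 4: top cell = 'O' → FULL
col 5: top cell = 'X' → FULL
col 6: top cell = '.' → open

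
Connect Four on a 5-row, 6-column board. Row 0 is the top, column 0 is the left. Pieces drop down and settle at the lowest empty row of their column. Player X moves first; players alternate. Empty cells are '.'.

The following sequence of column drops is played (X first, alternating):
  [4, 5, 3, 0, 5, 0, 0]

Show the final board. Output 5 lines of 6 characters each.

Move 1: X drops in col 4, lands at row 4
Move 2: O drops in col 5, lands at row 4
Move 3: X drops in col 3, lands at row 4
Move 4: O drops in col 0, lands at row 4
Move 5: X drops in col 5, lands at row 3
Move 6: O drops in col 0, lands at row 3
Move 7: X drops in col 0, lands at row 2

Answer: ......
......
X.....
O....X
O..XXO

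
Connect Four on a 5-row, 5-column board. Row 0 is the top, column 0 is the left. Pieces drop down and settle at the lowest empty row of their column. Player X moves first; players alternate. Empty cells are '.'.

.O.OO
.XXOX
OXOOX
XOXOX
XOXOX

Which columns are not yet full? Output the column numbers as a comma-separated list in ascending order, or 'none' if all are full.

col 0: top cell = '.' → open
col 1: top cell = 'O' → FULL
col 2: top cell = '.' → open
col 3: top cell = 'O' → FULL
col 4: top cell = 'O' → FULL

Answer: 0,2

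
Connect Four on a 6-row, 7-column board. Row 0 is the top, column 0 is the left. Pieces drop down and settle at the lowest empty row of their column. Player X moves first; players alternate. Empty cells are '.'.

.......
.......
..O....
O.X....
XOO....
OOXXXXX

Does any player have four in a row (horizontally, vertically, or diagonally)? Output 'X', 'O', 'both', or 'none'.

X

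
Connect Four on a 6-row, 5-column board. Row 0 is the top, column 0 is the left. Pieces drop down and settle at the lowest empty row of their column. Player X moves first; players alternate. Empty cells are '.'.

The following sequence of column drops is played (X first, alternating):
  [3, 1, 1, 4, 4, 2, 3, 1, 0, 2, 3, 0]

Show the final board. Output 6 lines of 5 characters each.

Answer: .....
.....
.....
.O.X.
OXOXX
XOOXO

Derivation:
Move 1: X drops in col 3, lands at row 5
Move 2: O drops in col 1, lands at row 5
Move 3: X drops in col 1, lands at row 4
Move 4: O drops in col 4, lands at row 5
Move 5: X drops in col 4, lands at row 4
Move 6: O drops in col 2, lands at row 5
Move 7: X drops in col 3, lands at row 4
Move 8: O drops in col 1, lands at row 3
Move 9: X drops in col 0, lands at row 5
Move 10: O drops in col 2, lands at row 4
Move 11: X drops in col 3, lands at row 3
Move 12: O drops in col 0, lands at row 4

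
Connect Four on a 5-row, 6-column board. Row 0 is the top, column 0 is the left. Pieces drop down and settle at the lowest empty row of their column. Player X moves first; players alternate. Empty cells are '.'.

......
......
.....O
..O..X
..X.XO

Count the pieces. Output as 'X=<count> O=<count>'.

X=3 O=3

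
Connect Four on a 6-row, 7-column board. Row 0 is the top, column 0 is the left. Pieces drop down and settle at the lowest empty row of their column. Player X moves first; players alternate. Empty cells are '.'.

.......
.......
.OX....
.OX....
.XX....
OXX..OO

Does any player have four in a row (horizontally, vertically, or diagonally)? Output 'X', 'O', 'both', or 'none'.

X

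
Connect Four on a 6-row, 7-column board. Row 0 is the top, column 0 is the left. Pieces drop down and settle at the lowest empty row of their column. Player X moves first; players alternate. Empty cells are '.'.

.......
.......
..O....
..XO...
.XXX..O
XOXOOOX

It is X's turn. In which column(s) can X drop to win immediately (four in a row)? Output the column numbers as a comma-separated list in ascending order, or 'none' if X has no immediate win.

col 0: drop X → WIN!
col 1: drop X → no win
col 2: drop X → no win
col 3: drop X → WIN!
col 4: drop X → WIN!
col 5: drop X → no win
col 6: drop X → no win

Answer: 0,3,4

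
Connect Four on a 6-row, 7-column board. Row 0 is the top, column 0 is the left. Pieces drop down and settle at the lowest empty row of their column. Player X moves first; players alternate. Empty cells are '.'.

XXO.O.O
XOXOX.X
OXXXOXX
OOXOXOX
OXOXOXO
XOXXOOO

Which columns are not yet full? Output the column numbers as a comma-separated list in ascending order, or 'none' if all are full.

col 0: top cell = 'X' → FULL
col 1: top cell = 'X' → FULL
col 2: top cell = 'O' → FULL
col 3: top cell = '.' → open
col 4: top cell = 'O' → FULL
col 5: top cell = '.' → open
col 6: top cell = 'O' → FULL

Answer: 3,5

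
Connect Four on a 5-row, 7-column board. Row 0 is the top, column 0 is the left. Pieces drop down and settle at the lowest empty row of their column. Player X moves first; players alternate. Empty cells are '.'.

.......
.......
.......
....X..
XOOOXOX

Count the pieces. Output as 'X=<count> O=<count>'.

X=4 O=4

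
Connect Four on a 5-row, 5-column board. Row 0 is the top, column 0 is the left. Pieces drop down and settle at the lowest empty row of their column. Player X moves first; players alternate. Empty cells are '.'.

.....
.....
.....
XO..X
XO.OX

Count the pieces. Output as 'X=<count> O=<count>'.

X=4 O=3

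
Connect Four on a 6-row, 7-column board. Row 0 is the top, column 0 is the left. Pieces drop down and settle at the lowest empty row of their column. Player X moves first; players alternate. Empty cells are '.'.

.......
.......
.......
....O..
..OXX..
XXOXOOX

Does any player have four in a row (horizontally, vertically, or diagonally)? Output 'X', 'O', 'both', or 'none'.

none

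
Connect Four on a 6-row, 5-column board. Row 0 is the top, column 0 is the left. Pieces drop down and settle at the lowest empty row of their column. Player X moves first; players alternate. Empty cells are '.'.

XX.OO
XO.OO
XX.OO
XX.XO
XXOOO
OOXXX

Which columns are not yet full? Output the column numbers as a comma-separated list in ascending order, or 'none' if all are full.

col 0: top cell = 'X' → FULL
col 1: top cell = 'X' → FULL
col 2: top cell = '.' → open
col 3: top cell = 'O' → FULL
col 4: top cell = 'O' → FULL

Answer: 2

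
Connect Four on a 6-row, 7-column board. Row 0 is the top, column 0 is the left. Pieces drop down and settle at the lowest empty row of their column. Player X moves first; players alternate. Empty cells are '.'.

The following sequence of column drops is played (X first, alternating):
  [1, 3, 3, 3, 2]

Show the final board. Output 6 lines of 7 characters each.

Move 1: X drops in col 1, lands at row 5
Move 2: O drops in col 3, lands at row 5
Move 3: X drops in col 3, lands at row 4
Move 4: O drops in col 3, lands at row 3
Move 5: X drops in col 2, lands at row 5

Answer: .......
.......
.......
...O...
...X...
.XXO...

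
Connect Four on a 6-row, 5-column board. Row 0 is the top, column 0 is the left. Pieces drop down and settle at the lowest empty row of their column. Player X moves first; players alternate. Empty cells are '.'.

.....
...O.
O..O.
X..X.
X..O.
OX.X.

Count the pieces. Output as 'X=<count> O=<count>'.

X=5 O=5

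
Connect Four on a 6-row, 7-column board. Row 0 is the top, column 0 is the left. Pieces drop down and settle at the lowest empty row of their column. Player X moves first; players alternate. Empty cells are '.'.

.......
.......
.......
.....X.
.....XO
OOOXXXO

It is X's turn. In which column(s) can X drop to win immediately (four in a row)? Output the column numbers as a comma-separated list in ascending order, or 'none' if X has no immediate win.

Answer: 5

Derivation:
col 0: drop X → no win
col 1: drop X → no win
col 2: drop X → no win
col 3: drop X → no win
col 4: drop X → no win
col 5: drop X → WIN!
col 6: drop X → no win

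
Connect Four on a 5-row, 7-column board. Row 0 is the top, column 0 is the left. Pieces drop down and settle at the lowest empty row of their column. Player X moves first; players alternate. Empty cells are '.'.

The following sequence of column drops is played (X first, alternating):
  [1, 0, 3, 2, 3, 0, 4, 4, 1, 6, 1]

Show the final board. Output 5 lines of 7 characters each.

Answer: .......
.......
.X.....
OX.XO..
OXOXX.O

Derivation:
Move 1: X drops in col 1, lands at row 4
Move 2: O drops in col 0, lands at row 4
Move 3: X drops in col 3, lands at row 4
Move 4: O drops in col 2, lands at row 4
Move 5: X drops in col 3, lands at row 3
Move 6: O drops in col 0, lands at row 3
Move 7: X drops in col 4, lands at row 4
Move 8: O drops in col 4, lands at row 3
Move 9: X drops in col 1, lands at row 3
Move 10: O drops in col 6, lands at row 4
Move 11: X drops in col 1, lands at row 2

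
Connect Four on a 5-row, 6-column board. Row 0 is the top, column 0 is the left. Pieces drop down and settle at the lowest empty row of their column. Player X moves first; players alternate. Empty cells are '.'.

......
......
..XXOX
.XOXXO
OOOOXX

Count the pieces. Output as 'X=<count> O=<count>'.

X=8 O=7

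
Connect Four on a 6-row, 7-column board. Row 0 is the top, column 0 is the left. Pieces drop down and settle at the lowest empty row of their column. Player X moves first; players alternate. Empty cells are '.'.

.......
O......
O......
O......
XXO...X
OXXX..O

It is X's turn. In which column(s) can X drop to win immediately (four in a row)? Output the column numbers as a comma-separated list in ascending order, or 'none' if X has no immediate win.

col 0: drop X → no win
col 1: drop X → no win
col 2: drop X → no win
col 3: drop X → no win
col 4: drop X → WIN!
col 5: drop X → no win
col 6: drop X → no win

Answer: 4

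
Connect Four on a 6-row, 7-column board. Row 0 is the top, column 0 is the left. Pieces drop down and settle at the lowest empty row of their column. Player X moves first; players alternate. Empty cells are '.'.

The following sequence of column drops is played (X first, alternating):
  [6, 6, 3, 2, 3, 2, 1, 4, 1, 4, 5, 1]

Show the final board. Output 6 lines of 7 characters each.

Answer: .......
.......
.......
.O.....
.XOXO.O
.XOXOXX

Derivation:
Move 1: X drops in col 6, lands at row 5
Move 2: O drops in col 6, lands at row 4
Move 3: X drops in col 3, lands at row 5
Move 4: O drops in col 2, lands at row 5
Move 5: X drops in col 3, lands at row 4
Move 6: O drops in col 2, lands at row 4
Move 7: X drops in col 1, lands at row 5
Move 8: O drops in col 4, lands at row 5
Move 9: X drops in col 1, lands at row 4
Move 10: O drops in col 4, lands at row 4
Move 11: X drops in col 5, lands at row 5
Move 12: O drops in col 1, lands at row 3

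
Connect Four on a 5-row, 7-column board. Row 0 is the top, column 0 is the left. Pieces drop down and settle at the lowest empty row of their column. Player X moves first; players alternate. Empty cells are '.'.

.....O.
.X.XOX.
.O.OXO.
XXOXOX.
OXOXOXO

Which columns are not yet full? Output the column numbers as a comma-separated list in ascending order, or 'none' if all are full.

col 0: top cell = '.' → open
col 1: top cell = '.' → open
col 2: top cell = '.' → open
col 3: top cell = '.' → open
col 4: top cell = '.' → open
col 5: top cell = 'O' → FULL
col 6: top cell = '.' → open

Answer: 0,1,2,3,4,6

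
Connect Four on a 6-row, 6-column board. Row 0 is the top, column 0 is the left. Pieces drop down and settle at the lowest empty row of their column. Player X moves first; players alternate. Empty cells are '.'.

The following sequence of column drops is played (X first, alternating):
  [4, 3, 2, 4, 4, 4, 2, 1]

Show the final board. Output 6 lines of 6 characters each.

Move 1: X drops in col 4, lands at row 5
Move 2: O drops in col 3, lands at row 5
Move 3: X drops in col 2, lands at row 5
Move 4: O drops in col 4, lands at row 4
Move 5: X drops in col 4, lands at row 3
Move 6: O drops in col 4, lands at row 2
Move 7: X drops in col 2, lands at row 4
Move 8: O drops in col 1, lands at row 5

Answer: ......
......
....O.
....X.
..X.O.
.OXOX.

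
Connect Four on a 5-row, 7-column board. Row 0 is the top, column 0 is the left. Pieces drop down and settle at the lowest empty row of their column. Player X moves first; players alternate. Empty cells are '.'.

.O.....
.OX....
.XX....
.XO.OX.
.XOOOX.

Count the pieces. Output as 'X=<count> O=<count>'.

X=7 O=7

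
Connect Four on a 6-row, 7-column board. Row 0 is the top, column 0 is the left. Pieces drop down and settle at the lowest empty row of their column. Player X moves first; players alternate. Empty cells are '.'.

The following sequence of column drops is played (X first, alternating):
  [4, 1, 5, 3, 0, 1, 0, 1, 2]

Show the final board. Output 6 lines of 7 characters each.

Answer: .......
.......
.......
.O.....
XO.....
XOXOXX.

Derivation:
Move 1: X drops in col 4, lands at row 5
Move 2: O drops in col 1, lands at row 5
Move 3: X drops in col 5, lands at row 5
Move 4: O drops in col 3, lands at row 5
Move 5: X drops in col 0, lands at row 5
Move 6: O drops in col 1, lands at row 4
Move 7: X drops in col 0, lands at row 4
Move 8: O drops in col 1, lands at row 3
Move 9: X drops in col 2, lands at row 5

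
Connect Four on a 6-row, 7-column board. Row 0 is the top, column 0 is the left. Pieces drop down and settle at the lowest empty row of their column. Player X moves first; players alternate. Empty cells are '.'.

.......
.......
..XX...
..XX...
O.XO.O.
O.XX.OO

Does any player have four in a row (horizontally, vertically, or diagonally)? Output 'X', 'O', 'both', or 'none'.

X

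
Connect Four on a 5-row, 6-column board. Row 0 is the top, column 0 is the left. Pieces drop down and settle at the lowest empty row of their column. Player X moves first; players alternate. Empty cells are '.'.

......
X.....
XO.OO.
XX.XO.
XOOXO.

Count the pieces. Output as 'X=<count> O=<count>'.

X=7 O=7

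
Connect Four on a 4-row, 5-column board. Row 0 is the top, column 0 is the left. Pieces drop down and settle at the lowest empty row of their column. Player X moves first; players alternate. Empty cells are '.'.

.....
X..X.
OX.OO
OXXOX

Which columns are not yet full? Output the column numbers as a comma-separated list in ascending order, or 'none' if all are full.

col 0: top cell = '.' → open
col 1: top cell = '.' → open
col 2: top cell = '.' → open
col 3: top cell = '.' → open
col 4: top cell = '.' → open

Answer: 0,1,2,3,4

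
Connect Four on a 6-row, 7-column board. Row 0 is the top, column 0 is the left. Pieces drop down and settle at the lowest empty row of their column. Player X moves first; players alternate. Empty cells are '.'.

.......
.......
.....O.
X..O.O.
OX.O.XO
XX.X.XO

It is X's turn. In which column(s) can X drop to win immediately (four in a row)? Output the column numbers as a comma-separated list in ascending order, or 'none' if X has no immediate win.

col 0: drop X → no win
col 1: drop X → no win
col 2: drop X → WIN!
col 3: drop X → no win
col 4: drop X → no win
col 5: drop X → no win
col 6: drop X → no win

Answer: 2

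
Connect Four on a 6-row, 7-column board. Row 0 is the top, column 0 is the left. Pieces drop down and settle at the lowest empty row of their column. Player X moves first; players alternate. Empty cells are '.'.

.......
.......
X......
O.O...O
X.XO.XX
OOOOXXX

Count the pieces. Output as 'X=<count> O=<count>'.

X=8 O=8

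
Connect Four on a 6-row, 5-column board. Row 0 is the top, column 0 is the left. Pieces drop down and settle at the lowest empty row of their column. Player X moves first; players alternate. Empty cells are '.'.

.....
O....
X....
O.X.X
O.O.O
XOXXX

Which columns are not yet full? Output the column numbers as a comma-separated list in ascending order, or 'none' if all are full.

col 0: top cell = '.' → open
col 1: top cell = '.' → open
col 2: top cell = '.' → open
col 3: top cell = '.' → open
col 4: top cell = '.' → open

Answer: 0,1,2,3,4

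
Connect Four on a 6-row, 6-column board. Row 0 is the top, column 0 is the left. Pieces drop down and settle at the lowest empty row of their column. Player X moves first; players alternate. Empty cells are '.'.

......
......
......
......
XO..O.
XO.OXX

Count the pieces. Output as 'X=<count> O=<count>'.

X=4 O=4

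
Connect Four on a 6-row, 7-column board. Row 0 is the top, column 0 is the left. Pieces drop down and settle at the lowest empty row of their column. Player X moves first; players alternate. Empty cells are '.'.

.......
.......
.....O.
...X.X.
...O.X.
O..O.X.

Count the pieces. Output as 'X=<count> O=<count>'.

X=4 O=4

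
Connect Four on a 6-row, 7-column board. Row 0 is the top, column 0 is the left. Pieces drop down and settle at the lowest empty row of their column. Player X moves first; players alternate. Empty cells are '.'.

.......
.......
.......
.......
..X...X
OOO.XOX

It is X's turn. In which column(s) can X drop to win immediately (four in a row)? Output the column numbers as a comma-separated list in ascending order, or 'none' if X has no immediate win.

col 0: drop X → no win
col 1: drop X → no win
col 2: drop X → no win
col 3: drop X → no win
col 4: drop X → no win
col 5: drop X → no win
col 6: drop X → no win

Answer: none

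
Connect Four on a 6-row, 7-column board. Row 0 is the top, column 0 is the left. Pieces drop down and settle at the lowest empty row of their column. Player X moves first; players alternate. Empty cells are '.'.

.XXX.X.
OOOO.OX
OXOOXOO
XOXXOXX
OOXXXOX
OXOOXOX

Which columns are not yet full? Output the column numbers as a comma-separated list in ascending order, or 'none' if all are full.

col 0: top cell = '.' → open
col 1: top cell = 'X' → FULL
col 2: top cell = 'X' → FULL
col 3: top cell = 'X' → FULL
col 4: top cell = '.' → open
col 5: top cell = 'X' → FULL
col 6: top cell = '.' → open

Answer: 0,4,6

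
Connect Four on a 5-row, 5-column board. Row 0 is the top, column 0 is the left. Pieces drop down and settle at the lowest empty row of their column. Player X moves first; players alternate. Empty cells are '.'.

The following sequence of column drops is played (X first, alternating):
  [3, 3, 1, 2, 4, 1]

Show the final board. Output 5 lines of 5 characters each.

Answer: .....
.....
.....
.O.O.
.XOXX

Derivation:
Move 1: X drops in col 3, lands at row 4
Move 2: O drops in col 3, lands at row 3
Move 3: X drops in col 1, lands at row 4
Move 4: O drops in col 2, lands at row 4
Move 5: X drops in col 4, lands at row 4
Move 6: O drops in col 1, lands at row 3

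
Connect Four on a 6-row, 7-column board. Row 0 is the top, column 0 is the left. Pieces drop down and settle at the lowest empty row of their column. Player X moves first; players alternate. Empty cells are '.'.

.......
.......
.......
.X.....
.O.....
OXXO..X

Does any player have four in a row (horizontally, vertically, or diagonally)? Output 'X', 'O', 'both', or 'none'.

none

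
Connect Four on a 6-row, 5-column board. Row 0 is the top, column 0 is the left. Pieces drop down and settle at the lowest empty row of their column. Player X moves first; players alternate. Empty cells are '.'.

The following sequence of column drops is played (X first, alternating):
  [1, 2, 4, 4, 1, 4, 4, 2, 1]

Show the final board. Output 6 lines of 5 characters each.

Answer: .....
.....
....X
.X..O
.XO.O
.XO.X

Derivation:
Move 1: X drops in col 1, lands at row 5
Move 2: O drops in col 2, lands at row 5
Move 3: X drops in col 4, lands at row 5
Move 4: O drops in col 4, lands at row 4
Move 5: X drops in col 1, lands at row 4
Move 6: O drops in col 4, lands at row 3
Move 7: X drops in col 4, lands at row 2
Move 8: O drops in col 2, lands at row 4
Move 9: X drops in col 1, lands at row 3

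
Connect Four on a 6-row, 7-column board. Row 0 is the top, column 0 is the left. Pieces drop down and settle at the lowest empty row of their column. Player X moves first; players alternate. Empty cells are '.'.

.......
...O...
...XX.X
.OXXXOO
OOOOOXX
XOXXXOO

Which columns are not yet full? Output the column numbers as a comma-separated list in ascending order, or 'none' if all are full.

Answer: 0,1,2,3,4,5,6

Derivation:
col 0: top cell = '.' → open
col 1: top cell = '.' → open
col 2: top cell = '.' → open
col 3: top cell = '.' → open
col 4: top cell = '.' → open
col 5: top cell = '.' → open
col 6: top cell = '.' → open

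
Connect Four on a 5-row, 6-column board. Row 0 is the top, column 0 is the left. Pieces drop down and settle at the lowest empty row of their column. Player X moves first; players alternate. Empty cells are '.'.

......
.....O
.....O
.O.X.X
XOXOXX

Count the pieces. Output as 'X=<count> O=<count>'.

X=6 O=5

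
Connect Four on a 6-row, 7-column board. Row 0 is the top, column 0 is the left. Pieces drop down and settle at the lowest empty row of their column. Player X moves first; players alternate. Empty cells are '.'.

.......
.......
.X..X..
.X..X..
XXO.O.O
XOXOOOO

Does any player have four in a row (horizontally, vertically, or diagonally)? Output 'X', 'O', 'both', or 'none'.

O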